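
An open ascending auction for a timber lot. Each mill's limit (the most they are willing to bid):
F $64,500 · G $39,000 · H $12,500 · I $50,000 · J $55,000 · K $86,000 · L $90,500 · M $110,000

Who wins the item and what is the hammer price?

M wins at $90,500

Limits in order: 110,000 (M) > 90,500 (L) > 86,000 (K) > 64,500 (F) > 55,000 (J) > 50,000 (I) > …
Once the price passes $90,500, only M is left; the hammer falls at L's limit of $90,500.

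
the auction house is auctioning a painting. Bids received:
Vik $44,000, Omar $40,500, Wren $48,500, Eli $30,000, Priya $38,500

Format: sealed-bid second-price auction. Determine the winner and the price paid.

Wren pays $44,000

Bids in order: 48,500 (Wren) > 44,000 (Vik) > 40,500 (Omar) > 38,500 (Priya) > 30,000 (Eli)
Wren wins with the highest bid; price is set by the runner-up at $44,000.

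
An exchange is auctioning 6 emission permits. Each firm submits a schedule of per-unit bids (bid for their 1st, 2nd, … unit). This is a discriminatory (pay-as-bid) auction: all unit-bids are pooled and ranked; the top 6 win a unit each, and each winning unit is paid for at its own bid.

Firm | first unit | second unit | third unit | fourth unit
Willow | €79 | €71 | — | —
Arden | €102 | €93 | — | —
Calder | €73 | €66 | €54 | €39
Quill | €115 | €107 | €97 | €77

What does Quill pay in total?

Quill pays €319

Merging the schedules and taking the best 6: 115 (Quill-1), 107 (Quill-2), 102 (Arden-1), 97 (Quill-3), 93 (Arden-2), 79 (Willow-1)
Next rejected bid: €77 (not a price — pay-as-bid).
Quill's winning unit-bids: 115 + 107 + 97 = €319.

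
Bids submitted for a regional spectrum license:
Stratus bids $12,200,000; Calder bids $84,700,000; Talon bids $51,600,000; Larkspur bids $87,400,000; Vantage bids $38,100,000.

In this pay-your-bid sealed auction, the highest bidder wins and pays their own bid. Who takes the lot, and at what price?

Bids in order: 87,400,000 (Larkspur) > 84,700,000 (Calder) > 51,600,000 (Talon) > 38,100,000 (Vantage) > 12,200,000 (Stratus)
First-price: Larkspur pays what they bid, $87,400,000.

Larkspur pays $87,400,000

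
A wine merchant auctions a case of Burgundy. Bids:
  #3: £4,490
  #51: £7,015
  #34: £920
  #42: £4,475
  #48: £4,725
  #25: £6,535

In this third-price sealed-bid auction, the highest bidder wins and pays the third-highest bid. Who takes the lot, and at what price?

Bids ranked: 7,015 (#51) > 6,535 (#25) > 4,725 (#48) > 4,490 (#3) > 4,475 (#42) > 920 (#34)
#51 wins; payment is bid #3 in the ranking = £4,725.

#51 pays £4,725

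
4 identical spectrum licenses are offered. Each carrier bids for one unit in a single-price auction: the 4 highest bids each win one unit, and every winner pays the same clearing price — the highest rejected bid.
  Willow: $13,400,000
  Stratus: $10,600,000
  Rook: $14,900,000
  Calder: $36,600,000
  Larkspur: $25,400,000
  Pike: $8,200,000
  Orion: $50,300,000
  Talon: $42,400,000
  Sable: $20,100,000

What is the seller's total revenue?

Total revenue: $80,400,000

Sorting: 50,300,000 (Orion), 42,400,000 (Talon), 36,600,000 (Calder), 25,400,000 (Larkspur), 20,100,000 (Sable), 14,900,000 (Rook), …
The 4 highest are Orion, Talon, Calder, Larkspur.
First losing bid is Sable's $20,100,000, which sets the uniform price.
Total revenue = 4 × $20,100,000 = $80,400,000.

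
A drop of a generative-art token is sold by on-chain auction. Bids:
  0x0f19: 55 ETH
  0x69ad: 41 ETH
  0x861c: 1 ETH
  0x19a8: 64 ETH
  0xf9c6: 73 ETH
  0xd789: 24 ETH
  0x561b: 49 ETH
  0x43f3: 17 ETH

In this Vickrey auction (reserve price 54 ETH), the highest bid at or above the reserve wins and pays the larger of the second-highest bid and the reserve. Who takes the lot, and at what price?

Bids ranked: 73 (0xf9c6) > 64 (0x19a8) > 55 (0x0f19) > 49 (0x561b) > 41 (0x69ad) > 24 (0xd789) > …
0xf9c6 has the top bid at or above the reserve (73 ETH).
Second-highest bid 64 ETH exceeds the reserve 54 ETH → payment 64 ETH.

0xf9c6 pays 64 ETH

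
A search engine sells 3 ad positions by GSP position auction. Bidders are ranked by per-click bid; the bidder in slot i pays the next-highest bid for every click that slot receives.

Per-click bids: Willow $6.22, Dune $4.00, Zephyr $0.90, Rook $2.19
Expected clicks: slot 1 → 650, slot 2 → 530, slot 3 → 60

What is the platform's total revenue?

Total revenue: $3814.70

Sorting advertisers: $6.22 (Willow) > $4.00 (Dune) > $2.19 (Rook) > $0.90 (Zephyr)
Slot 1: Willow pays $4.00 × 650 = $2600.00
Slot 2: Dune pays $2.19 × 530 = $1160.70
Slot 3: Rook pays $0.90 × 60 = $54.00
Total = $3814.70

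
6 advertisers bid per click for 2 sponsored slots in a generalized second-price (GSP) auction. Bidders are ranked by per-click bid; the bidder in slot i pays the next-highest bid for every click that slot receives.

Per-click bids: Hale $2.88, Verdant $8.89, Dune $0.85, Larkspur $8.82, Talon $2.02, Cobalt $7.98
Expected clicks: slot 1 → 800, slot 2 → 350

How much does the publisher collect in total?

Ranked by bid: $8.89 (Verdant) > $8.82 (Larkspur) > $7.98 (Cobalt) > …
Slot 1: Verdant pays $8.82 × 800 = $7056.00
Slot 2: Larkspur pays $7.98 × 350 = $2793.00
Total = $9849.00

Total revenue: $9849.00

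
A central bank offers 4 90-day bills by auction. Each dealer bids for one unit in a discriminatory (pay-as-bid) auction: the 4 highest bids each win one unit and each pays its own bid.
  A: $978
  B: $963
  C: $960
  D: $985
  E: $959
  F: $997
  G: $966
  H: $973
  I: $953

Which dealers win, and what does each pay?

F $997, D $985, A $978, H $973

Sorting: 997 (F), 985 (D), 978 (A), 973 (H), 966 (G), 963 (B), …
The 4 highest are F, D, A, H.
Each winner pays its own bid: F $997, D $985, A $978, H $973.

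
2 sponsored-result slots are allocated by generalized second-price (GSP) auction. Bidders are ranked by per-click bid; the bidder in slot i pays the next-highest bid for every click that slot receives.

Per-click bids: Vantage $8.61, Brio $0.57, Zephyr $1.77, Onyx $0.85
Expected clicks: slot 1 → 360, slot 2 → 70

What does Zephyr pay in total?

Zephyr pays $59.50

Ranked by bid: $8.61 (Vantage) > $1.77 (Zephyr) > $0.85 (Onyx) > …
Zephyr holds slot 2 → pays next bid $0.85 × 70 clicks = $59.50.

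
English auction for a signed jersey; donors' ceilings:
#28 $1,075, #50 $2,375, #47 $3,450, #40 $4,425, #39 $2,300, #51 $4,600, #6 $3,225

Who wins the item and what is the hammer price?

#51 wins at $4,425

Limits in order: 4,600 (#51) > 4,425 (#40) > 3,450 (#47) > 3,225 (#6) > 2,375 (#50) > 2,300 (#39) > …
Bidding ends when #40 exits at $4,425; #51 takes it.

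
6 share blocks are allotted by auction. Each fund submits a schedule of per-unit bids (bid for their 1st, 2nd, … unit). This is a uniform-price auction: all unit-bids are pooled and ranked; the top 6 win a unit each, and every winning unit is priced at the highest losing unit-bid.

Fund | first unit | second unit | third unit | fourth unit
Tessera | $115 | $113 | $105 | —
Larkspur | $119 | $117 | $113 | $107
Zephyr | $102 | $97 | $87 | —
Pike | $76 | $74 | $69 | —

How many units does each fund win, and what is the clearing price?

Larkspur 4, Tessera 2; clearing price $105

Merging the schedules and taking the best 6: 119 (Larkspur-1), 117 (Larkspur-2), 115 (Tessera-1), 113 (Tessera-2), 113 (Larkspur-3), 107 (Larkspur-4)
Highest rejected unit-bid = $105.
Allocation: Larkspur 4, Tessera 2.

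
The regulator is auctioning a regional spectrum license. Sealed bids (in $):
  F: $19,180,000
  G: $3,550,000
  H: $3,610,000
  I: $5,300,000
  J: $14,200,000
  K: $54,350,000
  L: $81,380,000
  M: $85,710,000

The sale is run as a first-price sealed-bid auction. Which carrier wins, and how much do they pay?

Sorting bids: 85,710,000 (M) > 81,380,000 (L) > 54,350,000 (K) > 19,180,000 (F) > 14,200,000 (J) > 5,300,000 (I) > …
M is highest → pays own bid, $85,710,000.

M pays $85,710,000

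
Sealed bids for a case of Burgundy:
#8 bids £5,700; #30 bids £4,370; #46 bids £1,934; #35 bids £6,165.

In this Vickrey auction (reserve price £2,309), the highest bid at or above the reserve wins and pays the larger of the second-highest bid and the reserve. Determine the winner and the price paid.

Rule: the highest bid at or above the reserve wins and pays the larger of the second-highest bid and the reserve.
Bids ranked: 6,165 (#35) > 5,700 (#8) > 4,370 (#30) > 1,934 (#46)
#35 has the top bid at or above the reserve (£6,165).
Second-highest bid £5,700 exceeds the reserve £2,309 → payment £5,700.

#35 pays £5,700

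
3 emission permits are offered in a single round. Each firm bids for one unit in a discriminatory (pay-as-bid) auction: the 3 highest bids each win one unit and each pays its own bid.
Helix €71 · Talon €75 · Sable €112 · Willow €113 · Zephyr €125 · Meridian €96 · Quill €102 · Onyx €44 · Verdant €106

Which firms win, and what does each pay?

Zephyr €125, Willow €113, Sable €112

Sorting: 125 (Zephyr), 113 (Willow), 112 (Sable), 106 (Verdant), 102 (Quill), …
The 3 highest are Zephyr, Willow, Sable.
Each winner pays its own bid: Zephyr €125, Willow €113, Sable €112.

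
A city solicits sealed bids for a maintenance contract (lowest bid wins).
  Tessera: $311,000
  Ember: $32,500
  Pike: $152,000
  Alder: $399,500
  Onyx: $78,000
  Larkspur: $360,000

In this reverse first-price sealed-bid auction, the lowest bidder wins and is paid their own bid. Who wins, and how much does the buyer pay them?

Ember is paid $32,500

Bids in order: 32,500 (Ember) < 78,000 (Onyx) < 152,000 (Pike) < 311,000 (Tessera) < 360,000 (Larkspur) < 399,500 (Alder)
Ember is lowest → is paid own bid, $32,500.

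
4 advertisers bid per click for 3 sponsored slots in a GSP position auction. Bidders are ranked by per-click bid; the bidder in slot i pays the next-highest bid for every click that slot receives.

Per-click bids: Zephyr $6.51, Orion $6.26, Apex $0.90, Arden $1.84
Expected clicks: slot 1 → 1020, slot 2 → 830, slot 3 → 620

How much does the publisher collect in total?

Total revenue: $8470.40

Ranked by bid: $6.51 (Zephyr) > $6.26 (Orion) > $1.84 (Arden) > $0.90 (Apex)
Slot 1: Zephyr pays $6.26 × 1020 = $6385.20
Slot 2: Orion pays $1.84 × 830 = $1527.20
Slot 3: Arden pays $0.90 × 620 = $558.00
Total = $8470.40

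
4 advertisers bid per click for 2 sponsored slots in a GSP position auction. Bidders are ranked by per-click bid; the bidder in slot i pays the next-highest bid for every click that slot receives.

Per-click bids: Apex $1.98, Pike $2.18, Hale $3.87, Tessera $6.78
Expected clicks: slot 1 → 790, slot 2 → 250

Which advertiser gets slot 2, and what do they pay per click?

Ranked by bid: $6.78 (Tessera) > $3.87 (Hale) > $2.18 (Pike) > …
Slot 2 goes to the second-ranked bidder, Hale, who pays the next bid down: $2.18/click.

Hale; $2.18 per click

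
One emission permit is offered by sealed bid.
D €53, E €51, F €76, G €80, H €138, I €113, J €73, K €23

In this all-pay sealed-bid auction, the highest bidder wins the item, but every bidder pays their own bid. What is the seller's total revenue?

Bids in order: 138 (H) > 113 (I) > 80 (G) > 76 (F) > 73 (J) > 53 (D) > …
Every bidder forfeits their bid regardless of winning.
Revenue = 53 + 51 + 76 + 80 + 138 + 113 + 73 + 23 = €607.

Total revenue: €607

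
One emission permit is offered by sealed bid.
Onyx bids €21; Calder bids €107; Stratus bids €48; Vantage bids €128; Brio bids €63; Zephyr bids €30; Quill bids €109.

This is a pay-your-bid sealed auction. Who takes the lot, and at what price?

Vantage pays €128

Rule: the highest bidder wins and pays their own bid.
Bids in order: 128 (Vantage) > 109 (Quill) > 107 (Calder) > 63 (Brio) > 48 (Stratus) > 30 (Zephyr) > …
Vantage is highest → pays own bid, €128.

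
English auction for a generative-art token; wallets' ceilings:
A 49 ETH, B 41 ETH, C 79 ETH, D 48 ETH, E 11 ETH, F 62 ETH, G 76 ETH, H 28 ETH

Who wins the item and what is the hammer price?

Limits in order: 79 (C) > 76 (G) > 62 (F) > 49 (A) > 48 (D) > 41 (B) > …
G is the last rival to drop out, at 76 ETH; C remains and wins at that price.

C wins at 76 ETH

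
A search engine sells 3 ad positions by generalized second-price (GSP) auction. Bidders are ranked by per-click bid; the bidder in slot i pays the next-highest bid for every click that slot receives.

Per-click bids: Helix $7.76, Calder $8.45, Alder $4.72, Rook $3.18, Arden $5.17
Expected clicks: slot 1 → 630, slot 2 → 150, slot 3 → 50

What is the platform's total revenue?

Sorting advertisers: $8.45 (Calder) > $7.76 (Helix) > $5.17 (Arden) > $4.72 (Alder) > …
Slot 1: Calder pays $7.76 × 630 = $4888.80
Slot 2: Helix pays $5.17 × 150 = $775.50
Slot 3: Arden pays $4.72 × 50 = $236.00
Total = $5900.30

Total revenue: $5900.30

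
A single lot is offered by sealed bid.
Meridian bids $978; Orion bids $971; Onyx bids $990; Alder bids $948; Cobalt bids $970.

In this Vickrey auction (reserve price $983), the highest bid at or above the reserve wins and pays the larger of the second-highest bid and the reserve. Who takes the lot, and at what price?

Onyx pays $983

Sorting bids: 990 (Onyx) > 978 (Meridian) > 971 (Orion) > 970 (Cobalt) > 948 (Alder)
Highest eligible bid: Onyx at $990.
Second-highest bid $978 is below the reserve $983, so the reserve binds → payment $983.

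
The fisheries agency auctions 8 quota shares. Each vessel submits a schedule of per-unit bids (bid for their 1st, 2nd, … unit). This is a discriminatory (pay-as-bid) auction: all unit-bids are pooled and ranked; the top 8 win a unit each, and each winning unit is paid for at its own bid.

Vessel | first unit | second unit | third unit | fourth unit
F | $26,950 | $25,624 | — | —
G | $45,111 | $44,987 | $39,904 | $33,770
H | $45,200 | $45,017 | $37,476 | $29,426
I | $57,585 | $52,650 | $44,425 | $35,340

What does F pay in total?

Merging the schedules and taking the best 8: 57,585 (I-1), 52,650 (I-2), 45,200 (H-1), 45,111 (G-1), 45,017 (H-2), 44,987 (G-2), 44,425 (I-3), 39,904 (G-3)
Next rejected bid: $37,476 (not a price — pay-as-bid).
F wins no units.

F pays $0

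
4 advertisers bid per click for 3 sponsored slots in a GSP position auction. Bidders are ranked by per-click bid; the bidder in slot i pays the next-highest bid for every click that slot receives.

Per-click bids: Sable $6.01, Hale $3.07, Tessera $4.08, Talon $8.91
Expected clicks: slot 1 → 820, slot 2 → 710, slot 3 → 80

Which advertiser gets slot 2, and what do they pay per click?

Sable; $4.08 per click

Sorting advertisers: $8.91 (Talon) > $6.01 (Sable) > $4.08 (Tessera) > $3.07 (Hale)
Slot 2 goes to the second-ranked bidder, Sable, who pays the next bid down: $4.08/click.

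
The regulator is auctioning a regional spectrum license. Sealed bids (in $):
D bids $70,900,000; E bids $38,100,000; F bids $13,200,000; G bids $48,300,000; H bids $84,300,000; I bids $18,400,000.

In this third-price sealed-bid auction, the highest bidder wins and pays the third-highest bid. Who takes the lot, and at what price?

Bids in order: 84,300,000 (H) > 70,900,000 (D) > 48,300,000 (G) > 38,100,000 (E) > 18,400,000 (I) > 13,200,000 (F)
H is highest; pays the third-highest bid, $48,300,000.

H pays $48,300,000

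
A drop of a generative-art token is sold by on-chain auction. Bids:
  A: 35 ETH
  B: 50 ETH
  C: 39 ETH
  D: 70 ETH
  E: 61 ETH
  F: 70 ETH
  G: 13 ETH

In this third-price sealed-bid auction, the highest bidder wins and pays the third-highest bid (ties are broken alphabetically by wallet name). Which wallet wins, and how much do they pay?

D pays 61 ETH

Bids in order: 70 (D) > 70 (F) > 61 (E) > 50 (B) > 39 (C) > 35 (A) > …
Tie at 70 ETH → D wins by tie-break.
D is highest; pays the third-highest bid, 61 ETH.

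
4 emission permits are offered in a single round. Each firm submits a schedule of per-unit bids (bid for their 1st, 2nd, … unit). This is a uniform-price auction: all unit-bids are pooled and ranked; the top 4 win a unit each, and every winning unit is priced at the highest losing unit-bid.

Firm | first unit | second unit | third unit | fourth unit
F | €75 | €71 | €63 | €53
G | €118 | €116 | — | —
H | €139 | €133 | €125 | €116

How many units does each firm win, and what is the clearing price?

G 1, H 3; clearing price €116

All unit-bids, highest first — top 4: 139 (H-1), 133 (H-2), 125 (H-3), 118 (G-1)
Highest rejected unit-bid = €116.
Allocation: G 1, H 3.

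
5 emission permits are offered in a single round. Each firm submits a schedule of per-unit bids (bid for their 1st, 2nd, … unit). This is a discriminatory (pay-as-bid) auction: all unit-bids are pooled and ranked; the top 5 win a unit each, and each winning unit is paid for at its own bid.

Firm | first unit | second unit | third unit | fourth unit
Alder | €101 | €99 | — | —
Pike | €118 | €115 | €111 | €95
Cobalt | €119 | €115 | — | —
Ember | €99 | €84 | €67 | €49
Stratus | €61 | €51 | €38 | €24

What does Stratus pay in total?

Stratus pays €0

All unit-bids, highest first — top 5: 119 (Cobalt-1), 118 (Pike-1), 115 (Pike-2), 115 (Cobalt-2), 111 (Pike-3)
Next rejected bid: €101 (not a price — pay-as-bid).
Stratus wins no units.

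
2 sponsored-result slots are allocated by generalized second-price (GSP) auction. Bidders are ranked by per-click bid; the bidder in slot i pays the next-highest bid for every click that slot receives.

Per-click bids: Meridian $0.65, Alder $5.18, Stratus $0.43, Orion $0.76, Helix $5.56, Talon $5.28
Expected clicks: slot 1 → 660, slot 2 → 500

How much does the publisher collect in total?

Total revenue: $6074.80

Per-click bids in order: $5.56 (Helix) > $5.28 (Talon) > $5.18 (Alder) > …
Slot 1: Helix pays $5.28 × 660 = $3484.80
Slot 2: Talon pays $5.18 × 500 = $2590.00
Total = $6074.80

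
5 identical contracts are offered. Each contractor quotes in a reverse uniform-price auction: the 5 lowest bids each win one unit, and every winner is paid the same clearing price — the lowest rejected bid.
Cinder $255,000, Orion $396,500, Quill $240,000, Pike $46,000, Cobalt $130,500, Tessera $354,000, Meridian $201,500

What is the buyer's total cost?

Bids ranked low→high: 46,000 (Pike), 130,500 (Cobalt), 201,500 (Meridian), 240,000 (Quill), 255,000 (Cinder), 354,000 (Tessera), 396,500 (Orion)
Lowest 5: Pike, Cobalt, Meridian, Quill, Cinder.
Lowest unsuccessful bid: $354,000 → clearing price.
Total cost = 5 × $354,000 = $1,770,000.

Total cost: $1,770,000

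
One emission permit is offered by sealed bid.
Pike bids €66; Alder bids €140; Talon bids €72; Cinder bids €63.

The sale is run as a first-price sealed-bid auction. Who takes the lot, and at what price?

Alder pays €140

Bids ranked: 140 (Alder) > 72 (Talon) > 66 (Pike) > 63 (Cinder)
Alder is highest → pays own bid, €140.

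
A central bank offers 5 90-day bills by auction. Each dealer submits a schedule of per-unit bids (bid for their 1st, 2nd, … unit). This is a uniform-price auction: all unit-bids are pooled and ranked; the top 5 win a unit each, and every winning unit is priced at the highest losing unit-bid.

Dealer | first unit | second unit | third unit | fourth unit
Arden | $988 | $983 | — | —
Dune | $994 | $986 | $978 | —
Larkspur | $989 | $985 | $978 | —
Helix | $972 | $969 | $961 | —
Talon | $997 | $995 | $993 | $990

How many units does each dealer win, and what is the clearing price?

Dune 1, Talon 4; clearing price $989

Merging the schedules and taking the best 5: 997 (Talon-1), 995 (Talon-2), 994 (Dune-1), 993 (Talon-3), 990 (Talon-4)
Highest rejected unit-bid = $989.
Allocation: Dune 1, Talon 4.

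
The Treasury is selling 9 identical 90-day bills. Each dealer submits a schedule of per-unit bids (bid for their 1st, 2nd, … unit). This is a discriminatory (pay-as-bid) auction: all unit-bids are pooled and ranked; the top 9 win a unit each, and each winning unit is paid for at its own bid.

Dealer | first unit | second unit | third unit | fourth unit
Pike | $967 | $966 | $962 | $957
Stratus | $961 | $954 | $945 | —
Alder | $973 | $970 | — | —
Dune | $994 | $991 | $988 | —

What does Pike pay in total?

All unit-bids, highest first — top 9: 994 (Dune-1), 991 (Dune-2), 988 (Dune-3), 973 (Alder-1), 970 (Alder-2), 967 (Pike-1), 966 (Pike-2), 962 (Pike-3), 961 (Stratus-1)
Next rejected bid: $957 (not a price — pay-as-bid).
Pike's winning unit-bids: 967 + 966 + 962 = $2,895.

Pike pays $2,895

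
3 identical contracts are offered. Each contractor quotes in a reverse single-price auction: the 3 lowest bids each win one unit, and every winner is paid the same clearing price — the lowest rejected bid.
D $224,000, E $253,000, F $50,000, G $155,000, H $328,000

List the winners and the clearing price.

F, G, D; each is paid $253,000

Sorting: 50,000 (F), 155,000 (G), 224,000 (D), 253,000 (E), 328,000 (H)
Winners (3 units): F, G, D.
First losing bid is E's $253,000, which sets the uniform price.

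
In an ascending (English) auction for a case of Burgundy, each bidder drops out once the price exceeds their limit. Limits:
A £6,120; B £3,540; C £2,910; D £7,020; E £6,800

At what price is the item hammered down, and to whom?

D wins at £6,800

Sorting limits: 7,020 (D) > 6,800 (E) > 6,120 (A) > 3,540 (B) > 2,910 (C)
Bidding ends when E exits at £6,800; D takes it.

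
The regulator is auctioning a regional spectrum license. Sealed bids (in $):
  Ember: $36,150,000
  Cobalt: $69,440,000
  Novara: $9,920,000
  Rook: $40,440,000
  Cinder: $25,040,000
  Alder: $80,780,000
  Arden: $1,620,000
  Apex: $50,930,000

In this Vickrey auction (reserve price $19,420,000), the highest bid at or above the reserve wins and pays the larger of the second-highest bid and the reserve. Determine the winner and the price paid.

Alder pays $69,440,000

Bids in order: 80,780,000 (Alder) > 69,440,000 (Cobalt) > 50,930,000 (Apex) > 40,440,000 (Rook) > 36,150,000 (Ember) > 25,040,000 (Cinder) > …
Alder has the top bid at or above the reserve ($80,780,000).
max(second-highest $69,440,000, reserve $19,420,000) = $69,440,000; the reserve does not bind.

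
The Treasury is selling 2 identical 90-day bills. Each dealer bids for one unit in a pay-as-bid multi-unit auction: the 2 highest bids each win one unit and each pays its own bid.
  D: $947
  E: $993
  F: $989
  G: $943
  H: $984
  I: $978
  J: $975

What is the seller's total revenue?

Total revenue: $1,982

Sorting: 993 (E), 989 (F), 984 (H), 978 (I), …
Top 2: E, F.
Total revenue = 993 + 989 = $1,982.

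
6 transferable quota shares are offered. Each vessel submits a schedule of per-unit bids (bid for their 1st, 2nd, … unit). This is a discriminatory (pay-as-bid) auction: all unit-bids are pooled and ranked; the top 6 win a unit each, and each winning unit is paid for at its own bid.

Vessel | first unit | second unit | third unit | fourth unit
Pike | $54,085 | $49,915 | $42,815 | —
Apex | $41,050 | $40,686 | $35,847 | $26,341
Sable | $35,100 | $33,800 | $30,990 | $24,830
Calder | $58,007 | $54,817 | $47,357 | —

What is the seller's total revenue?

Total revenue: $306,996

Pooled unit-bids ranked (top 6): 58,007 (Calder-1), 54,817 (Calder-2), 54,085 (Pike-1), 49,915 (Pike-2), 47,357 (Calder-3), 42,815 (Pike-3)
Next rejected bid: $41,050 (not a price — pay-as-bid).
Each winning unit pays its own bid.
Revenue = 58,007 + 54,817 + 54,085 + 49,915 + 47,357 + 42,815 = $306,996.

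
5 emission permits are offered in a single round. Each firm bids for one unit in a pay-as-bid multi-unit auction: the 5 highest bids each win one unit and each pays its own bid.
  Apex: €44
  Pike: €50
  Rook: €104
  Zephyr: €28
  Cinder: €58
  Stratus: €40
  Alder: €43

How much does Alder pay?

Alder pays €43

Bids ranked high→low: 104 (Rook), 58 (Cinder), 50 (Pike), 44 (Apex), 43 (Alder), 40 (Stratus), 28 (Zephyr)
The 5 highest are Rook, Cinder, Pike, Apex, Alder.
Alder wins → own bid €43.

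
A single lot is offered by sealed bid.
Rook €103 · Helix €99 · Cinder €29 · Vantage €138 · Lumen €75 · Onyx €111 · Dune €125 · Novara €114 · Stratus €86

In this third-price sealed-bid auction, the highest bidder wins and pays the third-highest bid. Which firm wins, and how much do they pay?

Vantage pays €114

Sorting bids: 138 (Vantage) > 125 (Dune) > 114 (Novara) > 111 (Onyx) > 103 (Rook) > 99 (Helix) > …
Vantage wins; payment is bid #3 in the ranking = €114.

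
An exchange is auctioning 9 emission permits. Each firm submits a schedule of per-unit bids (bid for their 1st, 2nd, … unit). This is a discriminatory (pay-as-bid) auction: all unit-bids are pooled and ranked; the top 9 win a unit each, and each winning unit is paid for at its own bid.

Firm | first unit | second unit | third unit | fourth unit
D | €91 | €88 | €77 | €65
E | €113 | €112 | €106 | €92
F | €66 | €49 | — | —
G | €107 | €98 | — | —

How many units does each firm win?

D 3, E 4, G 2

Merging the schedules and taking the best 9: 113 (E-1), 112 (E-2), 107 (G-1), 106 (E-3), 98 (G-2), 92 (E-4), 91 (D-1), 88 (D-2), 77 (D-3)
Next rejected bid: €66 (not a price — pay-as-bid).
Allocation: D 3, E 4, G 2.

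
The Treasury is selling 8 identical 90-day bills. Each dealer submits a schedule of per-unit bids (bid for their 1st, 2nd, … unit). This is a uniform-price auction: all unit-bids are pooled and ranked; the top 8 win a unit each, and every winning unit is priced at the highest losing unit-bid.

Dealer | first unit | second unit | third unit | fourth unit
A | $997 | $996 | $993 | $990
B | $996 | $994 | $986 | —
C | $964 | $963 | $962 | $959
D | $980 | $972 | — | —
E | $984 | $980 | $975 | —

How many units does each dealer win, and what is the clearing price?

Pooled unit-bids ranked (top 8): 997 (A-1), 996 (A-2), 996 (B-1), 994 (B-2), 993 (A-3), 990 (A-4), 986 (B-3), 984 (E-1)
The (k+1)-th unit-bid is $980.
Allocation: A 4, B 3, E 1.

A 4, B 3, E 1; clearing price $980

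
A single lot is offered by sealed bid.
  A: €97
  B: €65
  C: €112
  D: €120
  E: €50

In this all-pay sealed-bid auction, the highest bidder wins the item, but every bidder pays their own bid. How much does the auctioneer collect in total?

Sorting bids: 120 (D) > 112 (C) > 97 (A) > 65 (B) > 50 (E)
Every bidder forfeits their bid regardless of winning.
Revenue = 97 + 65 + 112 + 120 + 50 = €444.

Total revenue: €444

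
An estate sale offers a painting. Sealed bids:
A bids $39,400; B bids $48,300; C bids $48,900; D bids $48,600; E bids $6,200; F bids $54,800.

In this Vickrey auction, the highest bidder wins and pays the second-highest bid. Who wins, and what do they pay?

Bids ranked: 54,800 (F) > 48,900 (C) > 48,600 (D) > 48,300 (B) > 39,400 (A) > 6,200 (E)
Second-price: F pays C's bid of $48,900.

F pays $48,900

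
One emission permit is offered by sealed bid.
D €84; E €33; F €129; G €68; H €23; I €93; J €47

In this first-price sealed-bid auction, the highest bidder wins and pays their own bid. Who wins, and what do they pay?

Rule: the highest bidder wins and pays their own bid.
Bids ranked: 129 (F) > 93 (I) > 84 (D) > 68 (G) > 47 (J) > 33 (E) > …
First-price: F pays what they bid, €129.

F pays €129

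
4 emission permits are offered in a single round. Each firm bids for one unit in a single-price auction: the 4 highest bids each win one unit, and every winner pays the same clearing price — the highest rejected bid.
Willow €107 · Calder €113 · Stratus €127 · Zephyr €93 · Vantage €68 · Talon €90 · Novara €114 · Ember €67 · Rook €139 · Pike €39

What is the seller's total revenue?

Total revenue: €428

Sorting: 139 (Rook), 127 (Stratus), 114 (Novara), 113 (Calder), 107 (Willow), 93 (Zephyr), …
The 4 highest are Rook, Stratus, Novara, Calder.
Highest unsuccessful bid: €107 → clearing price.
Total revenue = 4 × €107 = €428.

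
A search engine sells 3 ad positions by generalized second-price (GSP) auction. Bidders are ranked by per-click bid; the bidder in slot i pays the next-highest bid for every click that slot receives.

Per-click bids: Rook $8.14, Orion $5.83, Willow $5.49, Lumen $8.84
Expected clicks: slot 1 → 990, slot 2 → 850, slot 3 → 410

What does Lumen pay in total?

Per-click bids in order: $8.84 (Lumen) > $8.14 (Rook) > $5.83 (Orion) > $5.49 (Willow)
Lumen holds slot 1 → pays next bid $8.14 × 990 clicks = $8058.60.

Lumen pays $8058.60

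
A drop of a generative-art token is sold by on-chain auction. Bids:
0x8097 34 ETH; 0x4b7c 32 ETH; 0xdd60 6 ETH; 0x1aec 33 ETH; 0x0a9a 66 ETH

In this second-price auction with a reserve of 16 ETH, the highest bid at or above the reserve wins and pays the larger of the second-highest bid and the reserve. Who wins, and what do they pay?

Sorting bids: 66 (0x0a9a) > 34 (0x8097) > 33 (0x1aec) > 32 (0x4b7c) > 6 (0xdd60)
Highest eligible bid: 0x0a9a at 66 ETH.
max(second-highest 34 ETH, reserve 16 ETH) = 34 ETH; the reserve does not bind.

0x0a9a pays 34 ETH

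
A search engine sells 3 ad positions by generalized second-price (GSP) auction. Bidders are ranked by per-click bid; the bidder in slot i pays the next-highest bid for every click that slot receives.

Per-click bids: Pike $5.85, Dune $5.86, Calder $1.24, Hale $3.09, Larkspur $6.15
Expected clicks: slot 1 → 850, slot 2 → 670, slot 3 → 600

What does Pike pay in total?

Ranked by bid: $6.15 (Larkspur) > $5.86 (Dune) > $5.85 (Pike) > $3.09 (Hale) > …
Pike holds slot 3 → pays next bid $3.09 × 600 clicks = $1854.00.

Pike pays $1854.00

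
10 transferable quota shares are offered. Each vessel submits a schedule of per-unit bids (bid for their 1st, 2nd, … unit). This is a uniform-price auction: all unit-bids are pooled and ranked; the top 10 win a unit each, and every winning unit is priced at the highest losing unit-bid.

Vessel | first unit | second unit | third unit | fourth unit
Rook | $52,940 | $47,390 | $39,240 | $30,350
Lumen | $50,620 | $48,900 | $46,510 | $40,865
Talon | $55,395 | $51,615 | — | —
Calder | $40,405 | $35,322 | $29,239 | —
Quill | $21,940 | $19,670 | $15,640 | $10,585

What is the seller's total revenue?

Total revenue: $353,220

Merging the schedules and taking the best 10: 55,395 (Talon-1), 52,940 (Rook-1), 51,615 (Talon-2), 50,620 (Lumen-1), 48,900 (Lumen-2), 47,390 (Rook-2), 46,510 (Lumen-3), 40,865 (Lumen-4), 40,405 (Calder-1), 39,240 (Rook-3)
Highest rejected unit-bid = $35,322.
Allocation: Calder 1, Lumen 4, Rook 3, Talon 2. Every unit priced at $35,322.
Revenue = 10 × 35,322 = $353,220.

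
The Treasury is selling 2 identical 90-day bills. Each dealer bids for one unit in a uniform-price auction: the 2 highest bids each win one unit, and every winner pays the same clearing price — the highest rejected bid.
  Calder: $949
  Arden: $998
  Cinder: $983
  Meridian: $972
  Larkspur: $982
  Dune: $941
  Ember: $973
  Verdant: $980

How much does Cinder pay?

Cinder pays $982

Sorting: 998 (Arden), 983 (Cinder), 982 (Larkspur), 980 (Verdant), …
Winners (2 units): Arden, Cinder.
Highest unsuccessful bid: $982 → clearing price.
Cinder wins → pays $982.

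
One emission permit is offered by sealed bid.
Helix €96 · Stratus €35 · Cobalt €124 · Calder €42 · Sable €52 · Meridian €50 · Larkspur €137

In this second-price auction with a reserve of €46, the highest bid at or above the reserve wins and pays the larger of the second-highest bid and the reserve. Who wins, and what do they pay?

Bids ranked: 137 (Larkspur) > 124 (Cobalt) > 96 (Helix) > 52 (Sable) > 50 (Meridian) > 42 (Calder) > …
Highest eligible bid: Larkspur at €137.
Second-highest bid €124 exceeds the reserve €46 → payment €124.

Larkspur pays €124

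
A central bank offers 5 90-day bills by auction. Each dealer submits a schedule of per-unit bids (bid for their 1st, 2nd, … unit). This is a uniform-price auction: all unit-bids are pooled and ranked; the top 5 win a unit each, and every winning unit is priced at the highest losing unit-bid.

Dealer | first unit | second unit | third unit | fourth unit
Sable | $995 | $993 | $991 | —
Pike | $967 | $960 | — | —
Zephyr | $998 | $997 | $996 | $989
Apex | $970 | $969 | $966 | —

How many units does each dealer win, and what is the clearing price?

Sable 2, Zephyr 3; clearing price $991

All unit-bids, highest first — top 5: 998 (Zephyr-1), 997 (Zephyr-2), 996 (Zephyr-3), 995 (Sable-1), 993 (Sable-2)
Highest rejected unit-bid = $991.
Allocation: Sable 2, Zephyr 3.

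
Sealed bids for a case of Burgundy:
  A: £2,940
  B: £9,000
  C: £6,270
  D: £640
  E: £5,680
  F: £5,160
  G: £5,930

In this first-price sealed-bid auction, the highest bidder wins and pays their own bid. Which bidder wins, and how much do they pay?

B pays £9,000

Bids ranked: 9,000 (B) > 6,270 (C) > 5,930 (G) > 5,680 (E) > 5,160 (F) > 2,940 (A) > …
B has the highest bid and pays exactly that: £9,000.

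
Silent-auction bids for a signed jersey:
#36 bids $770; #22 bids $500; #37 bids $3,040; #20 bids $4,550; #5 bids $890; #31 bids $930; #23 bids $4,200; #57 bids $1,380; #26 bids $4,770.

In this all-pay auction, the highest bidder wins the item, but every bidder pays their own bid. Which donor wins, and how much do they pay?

All-pay auction: the highest bidder wins the item, but every bidder pays their own bid.
Bids in order: 4,770 (#26) > 4,550 (#20) > 4,200 (#23) > 3,040 (#37) > 1,380 (#57) > 930 (#31) > …
#26 wins with the top bid; all bids are sunk regardless.

#26 pays $4,770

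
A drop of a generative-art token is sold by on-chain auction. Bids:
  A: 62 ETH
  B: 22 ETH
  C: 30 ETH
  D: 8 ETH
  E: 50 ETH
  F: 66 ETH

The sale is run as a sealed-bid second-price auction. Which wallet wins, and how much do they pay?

Bids ranked: 66 (F) > 62 (A) > 50 (E) > 30 (C) > 22 (B) > 8 (D)
F is highest; pays the second-highest bid, 62 ETH.

F pays 62 ETH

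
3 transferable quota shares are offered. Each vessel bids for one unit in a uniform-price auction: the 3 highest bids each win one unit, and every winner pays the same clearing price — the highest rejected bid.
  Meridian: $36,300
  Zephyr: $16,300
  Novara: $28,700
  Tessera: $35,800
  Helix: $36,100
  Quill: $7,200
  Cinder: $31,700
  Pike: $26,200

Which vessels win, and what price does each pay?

Sorting: 36,300 (Meridian), 36,100 (Helix), 35,800 (Tessera), 31,700 (Cinder), 28,700 (Novara), …
Winners (3 units): Meridian, Helix, Tessera.
Clearing price = highest rejected bid = $31,700.

Meridian, Helix, Tessera; each pays $31,700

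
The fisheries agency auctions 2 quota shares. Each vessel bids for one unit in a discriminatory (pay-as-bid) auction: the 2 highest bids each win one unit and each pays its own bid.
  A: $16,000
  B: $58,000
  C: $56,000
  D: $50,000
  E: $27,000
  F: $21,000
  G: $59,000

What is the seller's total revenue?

Total revenue: $117,000

Ordering the bids: 59,000 (G), 58,000 (B), 56,000 (C), 50,000 (D), …
Winners (2 units): G, B.
Total revenue = 59,000 + 58,000 = $117,000.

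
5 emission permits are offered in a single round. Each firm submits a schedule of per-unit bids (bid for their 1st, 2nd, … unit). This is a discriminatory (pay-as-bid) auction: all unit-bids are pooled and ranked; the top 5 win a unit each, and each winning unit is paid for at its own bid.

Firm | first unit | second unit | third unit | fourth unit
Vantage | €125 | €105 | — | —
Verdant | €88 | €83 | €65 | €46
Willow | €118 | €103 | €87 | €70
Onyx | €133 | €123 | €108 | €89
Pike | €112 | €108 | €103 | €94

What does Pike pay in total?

Pooled unit-bids ranked (top 5): 133 (Onyx-1), 125 (Vantage-1), 123 (Onyx-2), 118 (Willow-1), 112 (Pike-1)
Next rejected bid: €108 (not a price — pay-as-bid).
Pike's winning unit-bids: 112 = €112.

Pike pays €112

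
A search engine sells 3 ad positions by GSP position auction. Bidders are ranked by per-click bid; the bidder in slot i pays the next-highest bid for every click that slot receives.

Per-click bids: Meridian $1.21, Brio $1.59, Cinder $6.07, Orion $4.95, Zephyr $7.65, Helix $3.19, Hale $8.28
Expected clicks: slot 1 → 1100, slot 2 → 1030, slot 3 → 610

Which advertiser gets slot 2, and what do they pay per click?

Zephyr; $6.07 per click

Ranked by bid: $8.28 (Hale) > $7.65 (Zephyr) > $6.07 (Cinder) > $4.95 (Orion) > …
Slot 2 goes to the second-ranked bidder, Zephyr, who pays the next bid down: $6.07/click.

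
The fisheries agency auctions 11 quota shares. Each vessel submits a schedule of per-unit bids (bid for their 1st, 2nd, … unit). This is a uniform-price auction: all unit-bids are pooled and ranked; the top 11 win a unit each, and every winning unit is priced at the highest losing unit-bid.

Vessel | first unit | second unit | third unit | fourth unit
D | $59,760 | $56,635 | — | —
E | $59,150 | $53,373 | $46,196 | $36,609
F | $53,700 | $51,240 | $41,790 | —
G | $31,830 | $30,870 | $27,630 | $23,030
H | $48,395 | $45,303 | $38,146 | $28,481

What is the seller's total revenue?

Total revenue: $402,699

Pooled unit-bids ranked (top 11): 59,760 (D-1), 59,150 (E-1), 56,635 (D-2), 53,700 (F-1), 53,373 (E-2), 51,240 (F-2), 48,395 (H-1), 46,196 (E-3), 45,303 (H-2), 41,790 (F-3), 38,146 (H-3)
The (k+1)-th unit-bid is $36,609.
Allocation: D 2, E 3, F 3, H 3. Every unit priced at $36,609.
Revenue = 11 × 36,609 = $402,699.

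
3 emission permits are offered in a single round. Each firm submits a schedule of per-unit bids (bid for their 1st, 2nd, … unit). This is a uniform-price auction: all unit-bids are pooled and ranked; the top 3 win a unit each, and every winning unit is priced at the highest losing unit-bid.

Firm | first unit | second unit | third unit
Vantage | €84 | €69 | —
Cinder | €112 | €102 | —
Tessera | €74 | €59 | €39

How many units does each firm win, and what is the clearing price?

All unit-bids, highest first — top 3: 112 (Cinder-1), 102 (Cinder-2), 84 (Vantage-1)
The (k+1)-th unit-bid is €74.
Allocation: Cinder 2, Vantage 1.

Cinder 2, Vantage 1; clearing price €74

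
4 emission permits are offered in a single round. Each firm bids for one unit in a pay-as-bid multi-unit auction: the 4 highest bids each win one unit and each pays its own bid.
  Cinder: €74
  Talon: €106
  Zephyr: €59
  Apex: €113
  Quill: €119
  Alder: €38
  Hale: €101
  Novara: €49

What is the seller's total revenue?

Total revenue: €439

Ordering the bids: 119 (Quill), 113 (Apex), 106 (Talon), 101 (Hale), 74 (Cinder), 59 (Zephyr), …
The 4 highest are Quill, Apex, Talon, Hale.
Total revenue = 119 + 113 + 106 + 101 = €439.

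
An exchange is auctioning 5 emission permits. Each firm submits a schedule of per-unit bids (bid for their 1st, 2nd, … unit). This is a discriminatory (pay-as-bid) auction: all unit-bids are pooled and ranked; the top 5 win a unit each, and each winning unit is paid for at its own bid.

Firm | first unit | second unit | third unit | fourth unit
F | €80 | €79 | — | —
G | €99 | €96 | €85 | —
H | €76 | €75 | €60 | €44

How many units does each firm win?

Pooled unit-bids ranked (top 5): 99 (G-1), 96 (G-2), 85 (G-3), 80 (F-1), 79 (F-2)
Next rejected bid: €76 (not a price — pay-as-bid).
Allocation: F 2, G 3.

F 2, G 3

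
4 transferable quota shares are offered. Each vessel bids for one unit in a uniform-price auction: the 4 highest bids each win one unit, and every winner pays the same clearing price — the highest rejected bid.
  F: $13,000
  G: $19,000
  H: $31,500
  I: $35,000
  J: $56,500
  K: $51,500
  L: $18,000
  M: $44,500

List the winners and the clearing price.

J, K, M, I; each pays $31,500

Bids ranked high→low: 56,500 (J), 51,500 (K), 44,500 (M), 35,000 (I), 31,500 (H), 19,000 (G), …
Top 4: J, K, M, I.
Highest unsuccessful bid: $31,500 → clearing price.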